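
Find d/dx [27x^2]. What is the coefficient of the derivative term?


We apply the power rule: d/dx [ax^n] = a*n * x^(n-1)
d/dx [27x^2]
= 27 * 2 * x^(2-1)
= 54x
The coefficient is 54

54


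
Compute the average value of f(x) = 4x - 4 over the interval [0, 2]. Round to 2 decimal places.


Average value = 1/(b-a) * integral from a to b of f(x) dx
First compute the integral of 4x - 4:
F(x) = 2x^2 - 4x
F(2) = 2 * 4 - 4 * 2 = 0
F(0) = 2 * 0 - 4 * 0 = 0
Integral = 0 - 0 = 0
Average = 0 / (2 - 0) = 0 / 2
= 0 = 0.00

0.00


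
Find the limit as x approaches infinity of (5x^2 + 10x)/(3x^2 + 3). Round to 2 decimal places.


For limits at infinity with equal-degree polynomials,
we compare leading coefficients.
Numerator leading term: 5x^2
Denominator leading term: 3x^2
Divide both by x^2:
lim = (5 + 10/x) / (3 + 3/x^2)
As x -> infinity, the 1/x and 1/x^2 terms vanish:
= 5/3 ≈ 1.67

1.67


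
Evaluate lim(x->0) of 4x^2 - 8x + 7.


Since polynomials are continuous, we use direct substitution.
lim(x->0) of 4x^2 - 8x + 7
= 4 * 0^2 - 8 * 0 + 7
= 0 + 0 + 7
= 7

7


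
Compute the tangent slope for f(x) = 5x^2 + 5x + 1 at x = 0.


The slope of the tangent line equals f'(x) at the point.
f(x) = 5x^2 + 5x + 1
f'(x) = 10x + 5
At x = 0:
f'(0) = 10 * 0 + 5
= 0 + 5
= 5

5


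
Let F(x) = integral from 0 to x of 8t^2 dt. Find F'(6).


By the Fundamental Theorem of Calculus (Part 1):
If F(x) = integral from 0 to x of f(t) dt, then F'(x) = f(x)
Here f(t) = 8t^2
So F'(x) = 8x^2
Evaluate at x = 6:
F'(6) = 8 * 6^2
= 8 * 36
= 288

288


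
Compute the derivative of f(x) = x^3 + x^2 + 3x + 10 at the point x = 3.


Differentiate f(x) = x^3 + x^2 + 3x + 10 term by term:
f'(x) = 3x^2 + 2x + 3
Substitute x = 3:
f'(3) = 3 * 3^2 + 2 * 3 + 3
= 27 + 6 + 3
= 36

36


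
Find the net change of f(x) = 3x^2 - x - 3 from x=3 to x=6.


Net change = f(b) - f(a)
f(x) = 3x^2 - x - 3
Compute f(6):
f(6) = 3 * 6^2 - 1 * 6 - 3
= 108 - 6 - 3
= 99
Compute f(3):
f(3) = 3 * 3^2 - 1 * 3 - 3
= 27 - 3 - 3
= 21
Net change = 99 - 21 = 78

78


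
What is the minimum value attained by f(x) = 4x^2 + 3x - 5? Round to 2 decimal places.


For a quadratic f(x) = ax^2 + bx + c with a > 0, the minimum is at the vertex.
Vertex x-coordinate: x = -b/(2a)
x = -(3) / (2 * 4)
x = -3/8
Substitute back to find the minimum value:
f(-3/8) = 4 * (-3/8)^2 + 3 * (-3/8) - 5
= 9/16 - 9/8 - 5
= -89/16 ≈ -5.56

-5.56


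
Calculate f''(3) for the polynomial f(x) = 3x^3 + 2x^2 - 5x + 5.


First derivative:
f'(x) = 9x^2 + 4x - 5
Second derivative:
f''(x) = 18x + 4
Substitute x = 3:
f''(3) = 18 * 3 + 4
= 54 + 4
= 58

58


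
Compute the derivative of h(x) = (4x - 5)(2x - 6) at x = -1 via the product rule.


Let u(x) = 4x - 5 and v(x) = 2x - 6
u'(x) = 4
v'(x) = 2
Product rule: h'(x) = u'(x)*v(x) + u(x)*v'(x)
= 4 * (2x - 6) + (4x - 5) * 2
At x = -1:
u(-1) = 4 * (-1) - 5 = -9
v(-1) = 2 * (-1) - 6 = -8
h'(-1) = 4 * (-8) + (-9) * 2
= -32 - 18
= -50

-50


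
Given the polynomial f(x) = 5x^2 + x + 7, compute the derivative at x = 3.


Differentiate term by term using power and sum rules:
f(x) = 5x^2 + x + 7
f'(x) = 10x + 1
Substitute x = 3:
f'(3) = 10 * 3 + 1
= 30 + 1
= 31

31


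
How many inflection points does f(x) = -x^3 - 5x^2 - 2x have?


Inflection points occur where f''(x) = 0 and concavity changes.
f(x) = -x^3 - 5x^2 - 2x
f'(x) = -3x^2 - 10x - 2
f''(x) = -6x - 10
Set f''(x) = 0:
-6x - 10 = 0
x = 10 / (-6) = -5/3
Since f''(x) is linear (degree 1), it changes sign at this point.
Therefore there is exactly 1 inflection point.

1


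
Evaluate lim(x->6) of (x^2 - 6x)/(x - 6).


Direct substitution gives 0/0, so we factor the numerator.
Factor: (x^2 - 6x) = (x - 6)(x)
Cancel the common factor (x - 6):
(x^2 - 6x)/(x - 6) = (x)
Now substitute x = 6:
= (6) - (0) = 6

6


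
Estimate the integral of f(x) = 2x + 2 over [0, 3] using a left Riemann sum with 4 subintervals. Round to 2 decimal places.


Left Riemann sum uses left endpoints of each subinterval.
Interval: [0, 3], n = 4
dx = (3 - 0) / 4 = 3/4
Left endpoints: [0, 3/4, 3/2, 9/4]
f values: [2, 7/2, 5, 13/2]
Sum = dx * (sum of f values)
= 3/4 * 17
= 51/4 = 12.75

12.75


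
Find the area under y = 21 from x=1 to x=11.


The area under a constant function y = 21 is a rectangle.
Width = 11 - 1 = 10
Height = 21
Area = width * height
= 10 * 21
= 210

210


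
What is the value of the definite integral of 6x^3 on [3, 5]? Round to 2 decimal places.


Find the antiderivative of 6x^3:
F(x) = 6/4 * x^4
Apply the Fundamental Theorem of Calculus:
F(5) - F(3)
= 6/4 * 5^4 - 6/4 * 3^4
= 6/4 * (625 - 81)
= 6/4 * 544
= 816 = 816.00

816.00


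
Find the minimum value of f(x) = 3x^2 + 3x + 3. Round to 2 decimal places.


For a quadratic f(x) = ax^2 + bx + c with a > 0, the minimum is at the vertex.
Vertex x-coordinate: x = -b/(2a)
x = -(3) / (2 * 3)
x = -3/6 = -1/2
Substitute back to find the minimum value:
f(-1/2) = 3 * (-1/2)^2 + 3 * (-1/2) + 3
= 3/4 - 3/2 + 3
= 9/4 = 2.25

2.25


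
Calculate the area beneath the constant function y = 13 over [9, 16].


The area under a constant function y = 13 is a rectangle.
Width = 16 - 9 = 7
Height = 13
Area = width * height
= 7 * 13
= 91

91


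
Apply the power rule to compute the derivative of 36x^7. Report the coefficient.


We apply the power rule: d/dx [ax^n] = a*n * x^(n-1)
d/dx [36x^7]
= 36 * 7 * x^(7-1)
= 252x^6
The coefficient is 252

252


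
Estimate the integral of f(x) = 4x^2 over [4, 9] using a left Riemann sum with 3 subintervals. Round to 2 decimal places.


Left Riemann sum uses left endpoints of each subinterval.
Interval: [4, 9], n = 3
dx = (9 - 4) / 3 = 5/3
Left endpoints: [4, 17/3, 22/3]
f values: [64, 1156/9, 1936/9]
Sum = dx * (sum of f values)
= 5/3 * 3668/9
= 18340/27 ≈ 679.26

679.26


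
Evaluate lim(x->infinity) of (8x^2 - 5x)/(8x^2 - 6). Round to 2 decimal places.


For limits at infinity with equal-degree polynomials,
we compare leading coefficients.
Numerator leading term: 8x^2
Denominator leading term: 8x^2
Divide both by x^2:
lim = (8 - 5/x) / (8 - 6/x^2)
As x -> infinity, the 1/x and 1/x^2 terms vanish:
= 8/8 = 1 = 1.00

1.00


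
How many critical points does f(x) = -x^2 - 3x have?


Find where f'(x) = 0:
f'(x) = -2x - 3
Set f'(x) = 0:
-2x - 3 = 0
x = 3 / (-2) = -3/2
This is a linear equation in x, so there is exactly one solution.
Number of critical points: 1

1


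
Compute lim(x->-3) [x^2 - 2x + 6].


Since polynomials are continuous, we use direct substitution.
lim(x->-3) of x^2 - 2x + 6
= 1 * (-3)^2 - 2 * (-3) + 6
= 9 + 6 + 6
= 21

21


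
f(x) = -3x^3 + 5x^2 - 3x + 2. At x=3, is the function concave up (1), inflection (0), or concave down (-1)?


Concavity is determined by the sign of f''(x).
f(x) = -3x^3 + 5x^2 - 3x + 2
f'(x) = -9x^2 + 10x - 3
f''(x) = -18x + 10
f''(3) = -18 * 3 + 10
= -54 + 10
= -44
Since f''(3) < 0, the function is concave down (-1)

-1


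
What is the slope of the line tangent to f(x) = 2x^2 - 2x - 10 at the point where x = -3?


The slope of the tangent line equals f'(x) at the point.
f(x) = 2x^2 - 2x - 10
f'(x) = 4x - 2
At x = -3:
f'(-3) = 4 * (-3) - 2
= -12 - 2
= -14

-14


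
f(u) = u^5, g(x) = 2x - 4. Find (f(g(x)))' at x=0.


Using the chain rule: (f(g(x)))' = f'(g(x)) * g'(x)
First, find g(0):
g(0) = 2 * 0 - 4 = -4
Next, f'(u) = 5u^4
And g'(x) = 2
So f'(g(0)) * g'(0)
= 5 * (-4)^4 * 2
= 5 * 256 * 2
= 2560

2560


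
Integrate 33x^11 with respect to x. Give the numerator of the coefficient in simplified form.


Apply the power rule for integration:
integral of ax^n dx = a/(n+1) * x^(n+1) + C
integral of 33x^11 dx
= 33/12 * x^12 + C
= 11/4 * x^12 + C
The coefficient in lowest terms is 11/4, and its numerator is 11

11


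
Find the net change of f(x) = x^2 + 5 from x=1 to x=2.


Net change = f(b) - f(a)
f(x) = x^2 + 5
Compute f(2):
f(2) = 1 * 2^2 + 0 * 2 + 5
= 4 + 0 + 5
= 9
Compute f(1):
f(1) = 1 * 1^2 + 0 * 1 + 5
= 1 + 0 + 5
= 6
Net change = 9 - 6 = 3

3


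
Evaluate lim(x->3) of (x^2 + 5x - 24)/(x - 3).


Direct substitution gives 0/0, so we factor the numerator.
Factor: (x^2 + 5x - 24) = (x - 3)(x + 8)
Cancel the common factor (x - 3):
(x^2 + 5x - 24)/(x - 3) = (x + 8)
Now substitute x = 3:
= (3) - (-8) = 11

11


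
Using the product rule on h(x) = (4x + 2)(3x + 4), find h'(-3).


Let u(x) = 4x + 2 and v(x) = 3x + 4
u'(x) = 4
v'(x) = 3
Product rule: h'(x) = u'(x)*v(x) + u(x)*v'(x)
= 4 * (3x + 4) + (4x + 2) * 3
At x = -3:
u(-3) = 4 * (-3) + 2 = -10
v(-3) = 3 * (-3) + 4 = -5
h'(-3) = 4 * (-5) + (-10) * 3
= -20 - 30
= -50

-50


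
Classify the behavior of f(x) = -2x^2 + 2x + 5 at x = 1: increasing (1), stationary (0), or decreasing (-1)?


Compute f'(x) to determine behavior:
f'(x) = -4x + 2
f'(1) = -4 * 1 + 2
= -4 + 2
= -2
Since f'(1) < 0, the function is decreasing (-1)

-1


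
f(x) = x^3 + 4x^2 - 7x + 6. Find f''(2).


First derivative:
f'(x) = 3x^2 + 8x - 7
Second derivative:
f''(x) = 6x + 8
Substitute x = 2:
f''(2) = 6 * 2 + 8
= 12 + 8
= 20

20


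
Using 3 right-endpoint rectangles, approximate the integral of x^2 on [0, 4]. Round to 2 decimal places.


Right Riemann sum uses right endpoints of each subinterval.
Interval: [0, 4], n = 3
dx = (4 - 0) / 3 = 4/3
Right endpoints: [4/3, 8/3, 4]
f values: [16/9, 64/9, 16]
Sum = dx * (sum of f values)
= 4/3 * 224/9
= 896/27 ≈ 33.19

33.19


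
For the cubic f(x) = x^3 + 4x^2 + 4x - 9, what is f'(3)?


Differentiate f(x) = x^3 + 4x^2 + 4x - 9 term by term:
f'(x) = 3x^2 + 8x + 4
Substitute x = 3:
f'(3) = 3 * 3^2 + 8 * 3 + 4
= 27 + 24 + 4
= 55

55


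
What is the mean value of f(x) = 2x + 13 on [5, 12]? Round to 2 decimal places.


Average value = 1/(b-a) * integral from a to b of f(x) dx
First compute the integral of 2x + 13:
F(x) = x^2 + 13x
F(12) = 1 * 144 + 13 * 12 = 300
F(5) = 1 * 25 + 13 * 5 = 90
Integral = 300 - 90 = 210
Average = 210 / (12 - 5) = 210 / 7
= 30 = 30.00

30.00


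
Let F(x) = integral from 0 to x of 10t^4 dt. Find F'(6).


By the Fundamental Theorem of Calculus (Part 1):
If F(x) = integral from 0 to x of f(t) dt, then F'(x) = f(x)
Here f(t) = 10t^4
So F'(x) = 10x^4
Evaluate at x = 6:
F'(6) = 10 * 6^4
= 10 * 1296
= 12960

12960


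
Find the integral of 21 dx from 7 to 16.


The integral of a constant k over [a, b] equals k * (b - a).
integral from 7 to 16 of 21 dx
= 21 * (16 - 7)
= 21 * 9
= 189

189


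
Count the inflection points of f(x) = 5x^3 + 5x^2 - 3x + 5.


Inflection points occur where f''(x) = 0 and concavity changes.
f(x) = 5x^3 + 5x^2 - 3x + 5
f'(x) = 15x^2 + 10x - 3
f''(x) = 30x + 10
Set f''(x) = 0:
30x + 10 = 0
x = -10 / 30 = -1/3
Since f''(x) is linear (degree 1), it changes sign at this point.
Therefore there is exactly 1 inflection point.

1


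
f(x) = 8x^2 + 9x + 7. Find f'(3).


Differentiate term by term using power and sum rules:
f(x) = 8x^2 + 9x + 7
f'(x) = 16x + 9
Substitute x = 3:
f'(3) = 16 * 3 + 9
= 48 + 9
= 57

57


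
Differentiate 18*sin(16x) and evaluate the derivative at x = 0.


Apply the chain rule to differentiate 18*sin(16x):
d/dx [18*sin(16x)]
= 18 * cos(16x) * d/dx(16x)
= 18 * 16 * cos(16x)
= 288 * cos(16x)
Evaluate at x = 0:
= 288 * cos(0)
= 288 * 1
= 288

288


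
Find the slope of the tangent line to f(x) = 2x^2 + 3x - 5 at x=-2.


The slope of the tangent line equals f'(x) at the point.
f(x) = 2x^2 + 3x - 5
f'(x) = 4x + 3
At x = -2:
f'(-2) = 4 * (-2) + 3
= -8 + 3
= -5

-5


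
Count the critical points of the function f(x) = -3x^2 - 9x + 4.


Find where f'(x) = 0:
f'(x) = -6x - 9
Set f'(x) = 0:
-6x - 9 = 0
x = 9 / (-6) = -3/2
This is a linear equation in x, so there is exactly one solution.
Number of critical points: 1

1


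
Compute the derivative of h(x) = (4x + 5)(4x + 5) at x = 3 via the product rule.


Let u(x) = 4x + 5 and v(x) = 4x + 5
u'(x) = 4
v'(x) = 4
Product rule: h'(x) = u'(x)*v(x) + u(x)*v'(x)
= 4 * (4x + 5) + (4x + 5) * 4
At x = 3:
u(3) = 4 * 3 + 5 = 17
v(3) = 4 * 3 + 5 = 17
h'(3) = 4 * 17 + 17 * 4
= 68 + 68
= 136

136


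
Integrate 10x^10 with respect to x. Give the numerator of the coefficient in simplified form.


Apply the power rule for integration:
integral of ax^n dx = a/(n+1) * x^(n+1) + C
integral of 10x^10 dx
= 10/11 * x^11 + C
The coefficient in lowest terms is 10/11, and its numerator is 10

10


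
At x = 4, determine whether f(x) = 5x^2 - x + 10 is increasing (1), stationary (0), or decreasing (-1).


Compute f'(x) to determine behavior:
f'(x) = 10x - 1
f'(4) = 10 * 4 - 1
= 40 - 1
= 39
Since f'(4) > 0, the function is increasing (1)

1


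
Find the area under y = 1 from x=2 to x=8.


The area under a constant function y = 1 is a rectangle.
Width = 8 - 2 = 6
Height = 1
Area = width * height
= 6 * 1
= 6

6


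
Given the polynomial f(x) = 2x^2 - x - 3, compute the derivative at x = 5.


Differentiate term by term using power and sum rules:
f(x) = 2x^2 - x - 3
f'(x) = 4x - 1
Substitute x = 5:
f'(5) = 4 * 5 - 1
= 20 - 1
= 19

19


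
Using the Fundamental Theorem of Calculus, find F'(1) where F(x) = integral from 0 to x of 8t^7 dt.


By the Fundamental Theorem of Calculus (Part 1):
If F(x) = integral from 0 to x of f(t) dt, then F'(x) = f(x)
Here f(t) = 8t^7
So F'(x) = 8x^7
Evaluate at x = 1:
F'(1) = 8 * 1^7
= 8 * 1
= 8

8


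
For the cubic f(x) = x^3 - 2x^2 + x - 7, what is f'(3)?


Differentiate f(x) = x^3 - 2x^2 + x - 7 term by term:
f'(x) = 3x^2 - 4x + 1
Substitute x = 3:
f'(3) = 3 * 3^2 - 4 * 3 + 1
= 27 - 12 + 1
= 16

16


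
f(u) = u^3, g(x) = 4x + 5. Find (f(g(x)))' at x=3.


Using the chain rule: (f(g(x)))' = f'(g(x)) * g'(x)
First, find g(3):
g(3) = 4 * 3 + 5 = 17
Next, f'(u) = 3u^2
And g'(x) = 4
So f'(g(3)) * g'(3)
= 3 * 17^2 * 4
= 3 * 289 * 4
= 3468

3468


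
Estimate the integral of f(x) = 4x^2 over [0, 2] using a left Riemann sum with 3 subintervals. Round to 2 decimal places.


Left Riemann sum uses left endpoints of each subinterval.
Interval: [0, 2], n = 3
dx = (2 - 0) / 3 = 2/3
Left endpoints: [0, 2/3, 4/3]
f values: [0, 16/9, 64/9]
Sum = dx * (sum of f values)
= 2/3 * 80/9
= 160/27 ≈ 5.93

5.93


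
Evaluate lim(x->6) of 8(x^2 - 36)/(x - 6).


Direct substitution gives 0/0, so we factor the numerator.
Factor: 8(x^2 - 36) = 8 * (x - 6)(x + 6)
Cancel the common factor (x - 6):
8(x^2 - 36)/(x - 6) = 8 * (x + 6)
Now substitute x = 6:
= 8 * (6 + 6) = 96

96


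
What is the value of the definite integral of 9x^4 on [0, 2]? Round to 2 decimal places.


Find the antiderivative of 9x^4:
F(x) = 9/5 * x^5
Apply the Fundamental Theorem of Calculus:
F(2) - F(0)
= 9/5 * 2^5 - 9/5 * 0^5
= 9/5 * (32 - 0)
= 9/5 * 32
= 288/5 = 57.60

57.60


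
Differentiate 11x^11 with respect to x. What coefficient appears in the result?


We apply the power rule: d/dx [ax^n] = a*n * x^(n-1)
d/dx [11x^11]
= 11 * 11 * x^(11-1)
= 121x^10
The coefficient is 121

121


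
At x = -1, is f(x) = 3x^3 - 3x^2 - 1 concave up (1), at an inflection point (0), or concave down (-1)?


Concavity is determined by the sign of f''(x).
f(x) = 3x^3 - 3x^2 - 1
f'(x) = 9x^2 - 6x
f''(x) = 18x - 6
f''(-1) = 18 * (-1) - 6
= -18 - 6
= -24
Since f''(-1) < 0, the function is concave down (-1)

-1


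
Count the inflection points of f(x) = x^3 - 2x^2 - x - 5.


Inflection points occur where f''(x) = 0 and concavity changes.
f(x) = x^3 - 2x^2 - x - 5
f'(x) = 3x^2 - 4x - 1
f''(x) = 6x - 4
Set f''(x) = 0:
6x - 4 = 0
x = 4 / 6 = 2/3
Since f''(x) is linear (degree 1), it changes sign at this point.
Therefore there is exactly 1 inflection point.

1


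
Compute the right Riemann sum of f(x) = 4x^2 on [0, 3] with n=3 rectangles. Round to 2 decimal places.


Right Riemann sum uses right endpoints of each subinterval.
Interval: [0, 3], n = 3
dx = (3 - 0) / 3 = 1
Right endpoints: [1, 2, 3]
f values: [4, 16, 36]
Sum = dx * (sum of f values)
= 1 * 56
= 56 = 56.00

56.00


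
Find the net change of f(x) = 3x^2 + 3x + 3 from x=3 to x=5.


Net change = f(b) - f(a)
f(x) = 3x^2 + 3x + 3
Compute f(5):
f(5) = 3 * 5^2 + 3 * 5 + 3
= 75 + 15 + 3
= 93
Compute f(3):
f(3) = 3 * 3^2 + 3 * 3 + 3
= 27 + 9 + 3
= 39
Net change = 93 - 39 = 54

54


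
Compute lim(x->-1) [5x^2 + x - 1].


Since polynomials are continuous, we use direct substitution.
lim(x->-1) of 5x^2 + x - 1
= 5 * (-1)^2 + 1 * (-1) - 1
= 5 - 1 - 1
= 3

3


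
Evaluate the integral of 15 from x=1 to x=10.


The integral of a constant k over [a, b] equals k * (b - a).
integral from 1 to 10 of 15 dx
= 15 * (10 - 1)
= 15 * 9
= 135

135


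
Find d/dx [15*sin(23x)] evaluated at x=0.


Apply the chain rule to differentiate 15*sin(23x):
d/dx [15*sin(23x)]
= 15 * cos(23x) * d/dx(23x)
= 15 * 23 * cos(23x)
= 345 * cos(23x)
Evaluate at x = 0:
= 345 * cos(0)
= 345 * 1
= 345

345


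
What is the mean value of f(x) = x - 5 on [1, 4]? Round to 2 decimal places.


Average value = 1/(b-a) * integral from a to b of f(x) dx
First compute the integral of x - 5:
F(x) = (1/2)x^2 - 5x
F(4) = 1/2 * 16 - 5 * 4 = -12
F(1) = 1/2 * 1 - 5 * 1 = -9/2
Integral = -12 - (-9/2) = -15/2
Average = (-15/2) / (4 - 1) = (-15/2) / 3
= -5/2 = -2.50

-2.50


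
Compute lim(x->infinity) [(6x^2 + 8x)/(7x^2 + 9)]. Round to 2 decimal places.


For limits at infinity with equal-degree polynomials,
we compare leading coefficients.
Numerator leading term: 6x^2
Denominator leading term: 7x^2
Divide both by x^2:
lim = (6 + 8/x) / (7 + 9/x^2)
As x -> infinity, the 1/x and 1/x^2 terms vanish:
= 6/7 ≈ 0.86

0.86


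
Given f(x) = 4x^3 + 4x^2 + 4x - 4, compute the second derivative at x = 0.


First derivative:
f'(x) = 12x^2 + 8x + 4
Second derivative:
f''(x) = 24x + 8
Substitute x = 0:
f''(0) = 24 * 0 + 8
= 0 + 8
= 8

8


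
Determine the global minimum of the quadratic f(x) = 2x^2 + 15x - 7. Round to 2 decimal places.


For a quadratic f(x) = ax^2 + bx + c with a > 0, the minimum is at the vertex.
Vertex x-coordinate: x = -b/(2a)
x = -(15) / (2 * 2)
x = -15/4
Substitute back to find the minimum value:
f(-15/4) = 2 * (-15/4)^2 + 15 * (-15/4) - 7
= 225/8 - 225/4 - 7
= -281/8 ≈ -35.13

-35.13


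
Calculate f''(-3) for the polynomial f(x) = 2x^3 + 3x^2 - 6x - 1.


First derivative:
f'(x) = 6x^2 + 6x - 6
Second derivative:
f''(x) = 12x + 6
Substitute x = -3:
f''(-3) = 12 * (-3) + 6
= -36 + 6
= -30

-30


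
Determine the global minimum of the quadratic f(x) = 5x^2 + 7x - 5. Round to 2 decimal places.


For a quadratic f(x) = ax^2 + bx + c with a > 0, the minimum is at the vertex.
Vertex x-coordinate: x = -b/(2a)
x = -(7) / (2 * 5)
x = -7/10
Substitute back to find the minimum value:
f(-7/10) = 5 * (-7/10)^2 + 7 * (-7/10) - 5
= 49/20 - 49/10 - 5
= -149/20 = -7.45

-7.45


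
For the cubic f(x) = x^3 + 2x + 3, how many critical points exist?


Find where f'(x) = 0:
f(x) = x^3 + 2x + 3
f'(x) = 3x^2 + 2
This is a quadratic in x. Use the discriminant to count real roots.
Discriminant = (0)^2 - 4 * 3 * 2
= 0 - 24
= -24
Since discriminant < 0, f'(x) = 0 has no real solutions.
Number of critical points: 0

0


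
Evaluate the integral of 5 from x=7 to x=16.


The integral of a constant k over [a, b] equals k * (b - a).
integral from 7 to 16 of 5 dx
= 5 * (16 - 7)
= 5 * 9
= 45

45


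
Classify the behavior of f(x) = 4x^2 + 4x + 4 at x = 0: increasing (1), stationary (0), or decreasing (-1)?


Compute f'(x) to determine behavior:
f'(x) = 8x + 4
f'(0) = 8 * 0 + 4
= 0 + 4
= 4
Since f'(0) > 0, the function is increasing (1)

1


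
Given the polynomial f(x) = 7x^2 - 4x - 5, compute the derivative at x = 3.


Differentiate term by term using power and sum rules:
f(x) = 7x^2 - 4x - 5
f'(x) = 14x - 4
Substitute x = 3:
f'(3) = 14 * 3 - 4
= 42 - 4
= 38

38


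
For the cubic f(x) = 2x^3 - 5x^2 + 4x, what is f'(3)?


Differentiate f(x) = 2x^3 - 5x^2 + 4x term by term:
f'(x) = 6x^2 - 10x + 4
Substitute x = 3:
f'(3) = 6 * 3^2 - 10 * 3 + 4
= 54 - 30 + 4
= 28

28


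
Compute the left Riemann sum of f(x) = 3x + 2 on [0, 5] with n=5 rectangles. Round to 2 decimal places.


Left Riemann sum uses left endpoints of each subinterval.
Interval: [0, 5], n = 5
dx = (5 - 0) / 5 = 1
Left endpoints: [0, 1, 2, 3, 4]
f values: [2, 5, 8, 11, 14]
Sum = dx * (sum of f values)
= 1 * 40
= 40 = 40.00

40.00


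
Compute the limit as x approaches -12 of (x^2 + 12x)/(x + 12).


Direct substitution gives 0/0, so we factor the numerator.
Factor: (x^2 + 12x) = (x + 12)(x)
Cancel the common factor (x + 12):
(x^2 + 12x)/(x + 12) = (x)
Now substitute x = -12:
= (-12) - (0) = -12

-12


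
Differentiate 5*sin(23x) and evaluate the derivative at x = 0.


Apply the chain rule to differentiate 5*sin(23x):
d/dx [5*sin(23x)]
= 5 * cos(23x) * d/dx(23x)
= 5 * 23 * cos(23x)
= 115 * cos(23x)
Evaluate at x = 0:
= 115 * cos(0)
= 115 * 1
= 115

115


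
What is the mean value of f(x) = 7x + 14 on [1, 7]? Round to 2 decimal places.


Average value = 1/(b-a) * integral from a to b of f(x) dx
First compute the integral of 7x + 14:
F(x) = (7/2)x^2 + 14x
F(7) = 7/2 * 49 + 14 * 7 = 539/2
F(1) = 7/2 * 1 + 14 * 1 = 35/2
Integral = 539/2 - 35/2 = 252
Average = 252 / (7 - 1) = 252 / 6
= 42 = 42.00

42.00


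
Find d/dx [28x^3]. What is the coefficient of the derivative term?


We apply the power rule: d/dx [ax^n] = a*n * x^(n-1)
d/dx [28x^3]
= 28 * 3 * x^(3-1)
= 84x^2
The coefficient is 84

84


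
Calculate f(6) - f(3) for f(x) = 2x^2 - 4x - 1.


Net change = f(b) - f(a)
f(x) = 2x^2 - 4x - 1
Compute f(6):
f(6) = 2 * 6^2 - 4 * 6 - 1
= 72 - 24 - 1
= 47
Compute f(3):
f(3) = 2 * 3^2 - 4 * 3 - 1
= 18 - 12 - 1
= 5
Net change = 47 - 5 = 42

42


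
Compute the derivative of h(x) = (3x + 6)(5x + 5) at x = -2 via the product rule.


Let u(x) = 3x + 6 and v(x) = 5x + 5
u'(x) = 3
v'(x) = 5
Product rule: h'(x) = u'(x)*v(x) + u(x)*v'(x)
= 3 * (5x + 5) + (3x + 6) * 5
At x = -2:
u(-2) = 3 * (-2) + 6 = 0
v(-2) = 5 * (-2) + 5 = -5
h'(-2) = 3 * (-5) + 0 * 5
= -15 + 0
= -15

-15


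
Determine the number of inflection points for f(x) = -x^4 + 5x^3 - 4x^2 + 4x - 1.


Inflection points occur where f''(x) = 0 and concavity changes.
f(x) = -x^4 + 5x^3 - 4x^2 + 4x - 1
f'(x) = -4x^3 + 15x^2 - 8x + 4
f''(x) = -12x^2 + 30x - 8
This is a quadratic in x. Use the discriminant to count real roots.
Discriminant = (30)^2 - 4 * (-12) * (-8)
= 900 - 384
= 516
Since discriminant > 0, f''(x) = 0 has 2 distinct real solutions.
A quadratic with two distinct real roots changes sign at each root, so concavity changes at both.
Number of inflection points: 2

2


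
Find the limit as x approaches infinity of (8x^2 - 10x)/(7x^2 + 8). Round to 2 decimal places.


For limits at infinity with equal-degree polynomials,
we compare leading coefficients.
Numerator leading term: 8x^2
Denominator leading term: 7x^2
Divide both by x^2:
lim = (8 - 10/x) / (7 + 8/x^2)
As x -> infinity, the 1/x and 1/x^2 terms vanish:
= 8/7 ≈ 1.14

1.14


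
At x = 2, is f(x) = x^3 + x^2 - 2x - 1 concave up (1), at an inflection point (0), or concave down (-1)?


Concavity is determined by the sign of f''(x).
f(x) = x^3 + x^2 - 2x - 1
f'(x) = 3x^2 + 2x - 2
f''(x) = 6x + 2
f''(2) = 6 * 2 + 2
= 12 + 2
= 14
Since f''(2) > 0, the function is concave up (1)

1


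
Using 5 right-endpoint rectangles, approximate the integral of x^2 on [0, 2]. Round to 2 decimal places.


Right Riemann sum uses right endpoints of each subinterval.
Interval: [0, 2], n = 5
dx = (2 - 0) / 5 = 2/5
Right endpoints: [2/5, 4/5, 6/5, 8/5, 2]
f values: [4/25, 16/25, 36/25, 64/25, 4]
Sum = dx * (sum of f values)
= 2/5 * 44/5
= 88/25 = 3.52

3.52


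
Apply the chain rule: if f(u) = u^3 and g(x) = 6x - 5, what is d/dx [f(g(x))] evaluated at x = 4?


Using the chain rule: (f(g(x)))' = f'(g(x)) * g'(x)
First, find g(4):
g(4) = 6 * 4 - 5 = 19
Next, f'(u) = 3u^2
And g'(x) = 6
So f'(g(4)) * g'(4)
= 3 * 19^2 * 6
= 3 * 361 * 6
= 6498

6498


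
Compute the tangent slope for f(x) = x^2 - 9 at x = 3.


The slope of the tangent line equals f'(x) at the point.
f(x) = x^2 - 9
f'(x) = 2x
At x = 3:
f'(3) = 2 * 3 + 0
= 6 + 0
= 6

6


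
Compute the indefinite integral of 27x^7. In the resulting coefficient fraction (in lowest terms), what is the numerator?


Apply the power rule for integration:
integral of ax^n dx = a/(n+1) * x^(n+1) + C
integral of 27x^7 dx
= 27/8 * x^8 + C
The coefficient in lowest terms is 27/8, and its numerator is 27

27


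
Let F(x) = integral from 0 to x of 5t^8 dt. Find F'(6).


By the Fundamental Theorem of Calculus (Part 1):
If F(x) = integral from 0 to x of f(t) dt, then F'(x) = f(x)
Here f(t) = 5t^8
So F'(x) = 5x^8
Evaluate at x = 6:
F'(6) = 5 * 6^8
= 5 * 1679616
= 8398080

8398080


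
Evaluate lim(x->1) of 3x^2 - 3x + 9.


Since polynomials are continuous, we use direct substitution.
lim(x->1) of 3x^2 - 3x + 9
= 3 * 1^2 - 3 * 1 + 9
= 3 - 3 + 9
= 9

9


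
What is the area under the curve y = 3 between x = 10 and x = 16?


The area under a constant function y = 3 is a rectangle.
Width = 16 - 10 = 6
Height = 3
Area = width * height
= 6 * 3
= 18

18


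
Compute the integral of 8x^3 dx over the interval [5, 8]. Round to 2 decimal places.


Find the antiderivative of 8x^3:
F(x) = 8/4 * x^4
Apply the Fundamental Theorem of Calculus:
F(8) - F(5)
= 8/4 * 8^4 - 8/4 * 5^4
= 8/4 * (4096 - 625)
= 8/4 * 3471
= 6942 = 6942.00

6942.00


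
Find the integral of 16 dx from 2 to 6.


The integral of a constant k over [a, b] equals k * (b - a).
integral from 2 to 6 of 16 dx
= 16 * (6 - 2)
= 16 * 4
= 64

64


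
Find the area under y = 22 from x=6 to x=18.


The area under a constant function y = 22 is a rectangle.
Width = 18 - 6 = 12
Height = 22
Area = width * height
= 12 * 22
= 264

264


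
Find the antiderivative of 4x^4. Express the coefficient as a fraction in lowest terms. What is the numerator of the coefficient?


Apply the power rule for integration:
integral of ax^n dx = a/(n+1) * x^(n+1) + C
integral of 4x^4 dx
= 4/5 * x^5 + C
The coefficient in lowest terms is 4/5, and its numerator is 4

4


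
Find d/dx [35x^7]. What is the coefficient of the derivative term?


We apply the power rule: d/dx [ax^n] = a*n * x^(n-1)
d/dx [35x^7]
= 35 * 7 * x^(7-1)
= 245x^6
The coefficient is 245

245


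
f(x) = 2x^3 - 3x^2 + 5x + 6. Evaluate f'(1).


Differentiate f(x) = 2x^3 - 3x^2 + 5x + 6 term by term:
f'(x) = 6x^2 - 6x + 5
Substitute x = 1:
f'(1) = 6 * 1^2 - 6 * 1 + 5
= 6 - 6 + 5
= 5

5


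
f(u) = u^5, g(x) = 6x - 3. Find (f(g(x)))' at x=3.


Using the chain rule: (f(g(x)))' = f'(g(x)) * g'(x)
First, find g(3):
g(3) = 6 * 3 - 3 = 15
Next, f'(u) = 5u^4
And g'(x) = 6
So f'(g(3)) * g'(3)
= 5 * 15^4 * 6
= 5 * 50625 * 6
= 1518750

1518750


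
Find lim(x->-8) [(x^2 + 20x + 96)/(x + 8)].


Direct substitution gives 0/0, so we factor the numerator.
Factor: (x^2 + 20x + 96) = (x + 8)(x + 12)
Cancel the common factor (x + 8):
(x^2 + 20x + 96)/(x + 8) = (x + 12)
Now substitute x = -8:
= (-8) - (-12) = 4

4


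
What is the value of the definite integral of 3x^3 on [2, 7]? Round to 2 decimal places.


Find the antiderivative of 3x^3:
F(x) = 3/4 * x^4
Apply the Fundamental Theorem of Calculus:
F(7) - F(2)
= 3/4 * 7^4 - 3/4 * 2^4
= 3/4 * (2401 - 16)
= 3/4 * 2385
= 7155/4 = 1788.75

1788.75


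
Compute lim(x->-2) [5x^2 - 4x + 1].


Since polynomials are continuous, we use direct substitution.
lim(x->-2) of 5x^2 - 4x + 1
= 5 * (-2)^2 - 4 * (-2) + 1
= 20 + 8 + 1
= 29

29


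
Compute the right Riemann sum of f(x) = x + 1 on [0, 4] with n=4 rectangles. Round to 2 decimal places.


Right Riemann sum uses right endpoints of each subinterval.
Interval: [0, 4], n = 4
dx = (4 - 0) / 4 = 1
Right endpoints: [1, 2, 3, 4]
f values: [2, 3, 4, 5]
Sum = dx * (sum of f values)
= 1 * 14
= 14 = 14.00

14.00


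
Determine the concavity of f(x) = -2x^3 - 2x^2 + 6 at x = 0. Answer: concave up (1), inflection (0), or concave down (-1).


Concavity is determined by the sign of f''(x).
f(x) = -2x^3 - 2x^2 + 6
f'(x) = -6x^2 - 4x
f''(x) = -12x - 4
f''(0) = -12 * 0 - 4
= 0 - 4
= -4
Since f''(0) < 0, the function is concave down (-1)

-1


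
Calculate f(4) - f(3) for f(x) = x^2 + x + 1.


Net change = f(b) - f(a)
f(x) = x^2 + x + 1
Compute f(4):
f(4) = 1 * 4^2 + 1 * 4 + 1
= 16 + 4 + 1
= 21
Compute f(3):
f(3) = 1 * 3^2 + 1 * 3 + 1
= 9 + 3 + 1
= 13
Net change = 21 - 13 = 8

8


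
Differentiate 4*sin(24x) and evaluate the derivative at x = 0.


Apply the chain rule to differentiate 4*sin(24x):
d/dx [4*sin(24x)]
= 4 * cos(24x) * d/dx(24x)
= 4 * 24 * cos(24x)
= 96 * cos(24x)
Evaluate at x = 0:
= 96 * cos(0)
= 96 * 1
= 96

96


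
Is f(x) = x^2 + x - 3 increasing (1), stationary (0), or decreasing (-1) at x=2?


Compute f'(x) to determine behavior:
f'(x) = 2x + 1
f'(2) = 2 * 2 + 1
= 4 + 1
= 5
Since f'(2) > 0, the function is increasing (1)

1


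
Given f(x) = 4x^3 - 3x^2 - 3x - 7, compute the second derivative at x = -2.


First derivative:
f'(x) = 12x^2 - 6x - 3
Second derivative:
f''(x) = 24x - 6
Substitute x = -2:
f''(-2) = 24 * (-2) - 6
= -48 - 6
= -54

-54


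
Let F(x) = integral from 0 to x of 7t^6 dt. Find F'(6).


By the Fundamental Theorem of Calculus (Part 1):
If F(x) = integral from 0 to x of f(t) dt, then F'(x) = f(x)
Here f(t) = 7t^6
So F'(x) = 7x^6
Evaluate at x = 6:
F'(6) = 7 * 6^6
= 7 * 46656
= 326592

326592


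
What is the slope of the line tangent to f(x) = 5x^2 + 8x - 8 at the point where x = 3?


The slope of the tangent line equals f'(x) at the point.
f(x) = 5x^2 + 8x - 8
f'(x) = 10x + 8
At x = 3:
f'(3) = 10 * 3 + 8
= 30 + 8
= 38

38


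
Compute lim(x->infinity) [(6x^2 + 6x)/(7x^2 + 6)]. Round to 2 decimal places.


For limits at infinity with equal-degree polynomials,
we compare leading coefficients.
Numerator leading term: 6x^2
Denominator leading term: 7x^2
Divide both by x^2:
lim = (6 + 6/x) / (7 + 6/x^2)
As x -> infinity, the 1/x and 1/x^2 terms vanish:
= 6/7 ≈ 0.86

0.86


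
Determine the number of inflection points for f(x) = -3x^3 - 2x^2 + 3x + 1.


Inflection points occur where f''(x) = 0 and concavity changes.
f(x) = -3x^3 - 2x^2 + 3x + 1
f'(x) = -9x^2 - 4x + 3
f''(x) = -18x - 4
Set f''(x) = 0:
-18x - 4 = 0
x = 4 / (-18) = -2/9
Since f''(x) is linear (degree 1), it changes sign at this point.
Therefore there is exactly 1 inflection point.

1


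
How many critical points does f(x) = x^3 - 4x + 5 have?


Find where f'(x) = 0:
f(x) = x^3 - 4x + 5
f'(x) = 3x^2 - 4
This is a quadratic in x. Use the discriminant to count real roots.
Discriminant = (0)^2 - 4 * 3 * (-4)
= 0 - (-48)
= 48
Since discriminant > 0, f'(x) = 0 has 2 real solutions.
Number of critical points: 2

2


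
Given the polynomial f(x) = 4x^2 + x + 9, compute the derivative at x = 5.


Differentiate term by term using power and sum rules:
f(x) = 4x^2 + x + 9
f'(x) = 8x + 1
Substitute x = 5:
f'(5) = 8 * 5 + 1
= 40 + 1
= 41

41


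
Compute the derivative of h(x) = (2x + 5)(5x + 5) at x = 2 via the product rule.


Let u(x) = 2x + 5 and v(x) = 5x + 5
u'(x) = 2
v'(x) = 5
Product rule: h'(x) = u'(x)*v(x) + u(x)*v'(x)
= 2 * (5x + 5) + (2x + 5) * 5
At x = 2:
u(2) = 2 * 2 + 5 = 9
v(2) = 5 * 2 + 5 = 15
h'(2) = 2 * 15 + 9 * 5
= 30 + 45
= 75

75


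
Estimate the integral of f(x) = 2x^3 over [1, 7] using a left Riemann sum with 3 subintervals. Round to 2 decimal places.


Left Riemann sum uses left endpoints of each subinterval.
Interval: [1, 7], n = 3
dx = (7 - 1) / 3 = 2
Left endpoints: [1, 3, 5]
f values: [2, 54, 250]
Sum = dx * (sum of f values)
= 2 * 306
= 612 = 612.00

612.00


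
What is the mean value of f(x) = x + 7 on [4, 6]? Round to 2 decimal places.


Average value = 1/(b-a) * integral from a to b of f(x) dx
First compute the integral of x + 7:
F(x) = (1/2)x^2 + 7x
F(6) = 1/2 * 36 + 7 * 6 = 60
F(4) = 1/2 * 16 + 7 * 4 = 36
Integral = 60 - 36 = 24
Average = 24 / (6 - 4) = 24 / 2
= 12 = 12.00

12.00


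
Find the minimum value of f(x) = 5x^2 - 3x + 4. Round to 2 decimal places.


For a quadratic f(x) = ax^2 + bx + c with a > 0, the minimum is at the vertex.
Vertex x-coordinate: x = -b/(2a)
x = -(-3) / (2 * 5)
x = 3/10
Substitute back to find the minimum value:
f(3/10) = 5 * (3/10)^2 - 3 * (3/10) + 4
= 9/20 - 9/10 + 4
= 71/20 = 3.55

3.55


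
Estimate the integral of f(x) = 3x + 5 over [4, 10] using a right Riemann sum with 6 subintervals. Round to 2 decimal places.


Right Riemann sum uses right endpoints of each subinterval.
Interval: [4, 10], n = 6
dx = (10 - 4) / 6 = 1
Right endpoints: [5, 6, 7, 8, 9, 10]
f values: [20, 23, 26, 29, 32, 35]
Sum = dx * (sum of f values)
= 1 * 165
= 165 = 165.00

165.00


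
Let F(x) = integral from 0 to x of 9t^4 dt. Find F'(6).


By the Fundamental Theorem of Calculus (Part 1):
If F(x) = integral from 0 to x of f(t) dt, then F'(x) = f(x)
Here f(t) = 9t^4
So F'(x) = 9x^4
Evaluate at x = 6:
F'(6) = 9 * 6^4
= 9 * 1296
= 11664

11664


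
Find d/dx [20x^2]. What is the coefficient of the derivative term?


We apply the power rule: d/dx [ax^n] = a*n * x^(n-1)
d/dx [20x^2]
= 20 * 2 * x^(2-1)
= 40x
The coefficient is 40

40


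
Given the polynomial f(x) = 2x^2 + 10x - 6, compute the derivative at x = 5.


Differentiate term by term using power and sum rules:
f(x) = 2x^2 + 10x - 6
f'(x) = 4x + 10
Substitute x = 5:
f'(5) = 4 * 5 + 10
= 20 + 10
= 30

30


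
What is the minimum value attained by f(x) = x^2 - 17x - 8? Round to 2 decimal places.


For a quadratic f(x) = ax^2 + bx + c with a > 0, the minimum is at the vertex.
Vertex x-coordinate: x = -b/(2a)
x = -(-17) / (2 * 1)
x = 17/2
Substitute back to find the minimum value:
f(17/2) = 1 * (17/2)^2 - 17 * (17/2) - 8
= 289/4 - 289/2 - 8
= -321/4 = -80.25

-80.25


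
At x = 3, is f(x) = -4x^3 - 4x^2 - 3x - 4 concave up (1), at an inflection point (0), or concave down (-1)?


Concavity is determined by the sign of f''(x).
f(x) = -4x^3 - 4x^2 - 3x - 4
f'(x) = -12x^2 - 8x - 3
f''(x) = -24x - 8
f''(3) = -24 * 3 - 8
= -72 - 8
= -80
Since f''(3) < 0, the function is concave down (-1)

-1


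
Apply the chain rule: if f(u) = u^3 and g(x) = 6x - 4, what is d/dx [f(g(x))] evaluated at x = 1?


Using the chain rule: (f(g(x)))' = f'(g(x)) * g'(x)
First, find g(1):
g(1) = 6 * 1 - 4 = 2
Next, f'(u) = 3u^2
And g'(x) = 6
So f'(g(1)) * g'(1)
= 3 * 2^2 * 6
= 3 * 4 * 6
= 72

72


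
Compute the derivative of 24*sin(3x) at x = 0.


Apply the chain rule to differentiate 24*sin(3x):
d/dx [24*sin(3x)]
= 24 * cos(3x) * d/dx(3x)
= 24 * 3 * cos(3x)
= 72 * cos(3x)
Evaluate at x = 0:
= 72 * cos(0)
= 72 * 1
= 72

72


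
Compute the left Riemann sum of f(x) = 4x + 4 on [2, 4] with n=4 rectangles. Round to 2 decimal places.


Left Riemann sum uses left endpoints of each subinterval.
Interval: [2, 4], n = 4
dx = (4 - 2) / 4 = 1/2
Left endpoints: [2, 5/2, 3, 7/2]
f values: [12, 14, 16, 18]
Sum = dx * (sum of f values)
= 1/2 * 60
= 30 = 30.00

30.00


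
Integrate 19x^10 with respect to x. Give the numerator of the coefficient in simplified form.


Apply the power rule for integration:
integral of ax^n dx = a/(n+1) * x^(n+1) + C
integral of 19x^10 dx
= 19/11 * x^11 + C
The coefficient in lowest terms is 19/11, and its numerator is 19

19


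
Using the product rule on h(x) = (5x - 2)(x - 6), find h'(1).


Let u(x) = 5x - 2 and v(x) = x - 6
u'(x) = 5
v'(x) = 1
Product rule: h'(x) = u'(x)*v(x) + u(x)*v'(x)
= 5 * (x - 6) + (5x - 2) * 1
At x = 1:
u(1) = 5 * 1 - 2 = 3
v(1) = 1 * 1 - 6 = -5
h'(1) = 5 * (-5) + 3 * 1
= -25 + 3
= -22

-22


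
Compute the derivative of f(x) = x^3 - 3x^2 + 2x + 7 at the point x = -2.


Differentiate f(x) = x^3 - 3x^2 + 2x + 7 term by term:
f'(x) = 3x^2 - 6x + 2
Substitute x = -2:
f'(-2) = 3 * (-2)^2 - 6 * (-2) + 2
= 12 + 12 + 2
= 26

26


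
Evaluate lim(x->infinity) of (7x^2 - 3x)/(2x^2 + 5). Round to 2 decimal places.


For limits at infinity with equal-degree polynomials,
we compare leading coefficients.
Numerator leading term: 7x^2
Denominator leading term: 2x^2
Divide both by x^2:
lim = (7 - 3/x) / (2 + 5/x^2)
As x -> infinity, the 1/x and 1/x^2 terms vanish:
= 7/2 = 3.50

3.50


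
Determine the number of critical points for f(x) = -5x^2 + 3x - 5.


Find where f'(x) = 0:
f'(x) = -10x + 3
Set f'(x) = 0:
-10x + 3 = 0
x = -3 / (-10) = 3/10
This is a linear equation in x, so there is exactly one solution.
Number of critical points: 1

1


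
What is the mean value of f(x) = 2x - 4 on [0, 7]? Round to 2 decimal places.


Average value = 1/(b-a) * integral from a to b of f(x) dx
First compute the integral of 2x - 4:
F(x) = x^2 - 4x
F(7) = 1 * 49 - 4 * 7 = 21
F(0) = 1 * 0 - 4 * 0 = 0
Integral = 21 - 0 = 21
Average = 21 / (7 - 0) = 21 / 7
= 3 = 3.00

3.00


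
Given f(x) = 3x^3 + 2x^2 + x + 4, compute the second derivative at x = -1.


First derivative:
f'(x) = 9x^2 + 4x + 1
Second derivative:
f''(x) = 18x + 4
Substitute x = -1:
f''(-1) = 18 * (-1) + 4
= -18 + 4
= -14

-14


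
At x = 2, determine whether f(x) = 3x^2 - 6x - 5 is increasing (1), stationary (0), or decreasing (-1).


Compute f'(x) to determine behavior:
f'(x) = 6x - 6
f'(2) = 6 * 2 - 6
= 12 - 6
= 6
Since f'(2) > 0, the function is increasing (1)

1


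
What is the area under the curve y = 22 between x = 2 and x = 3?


The area under a constant function y = 22 is a rectangle.
Width = 3 - 2 = 1
Height = 22
Area = width * height
= 1 * 22
= 22

22


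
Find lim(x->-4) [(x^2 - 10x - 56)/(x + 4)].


Direct substitution gives 0/0, so we factor the numerator.
Factor: (x^2 - 10x - 56) = (x + 4)(x - 14)
Cancel the common factor (x + 4):
(x^2 - 10x - 56)/(x + 4) = (x - 14)
Now substitute x = -4:
= (-4) - (14) = -18

-18


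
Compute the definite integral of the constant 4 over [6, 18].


The integral of a constant k over [a, b] equals k * (b - a).
integral from 6 to 18 of 4 dx
= 4 * (18 - 6)
= 4 * 12
= 48

48


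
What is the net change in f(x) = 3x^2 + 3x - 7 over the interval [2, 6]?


Net change = f(b) - f(a)
f(x) = 3x^2 + 3x - 7
Compute f(6):
f(6) = 3 * 6^2 + 3 * 6 - 7
= 108 + 18 - 7
= 119
Compute f(2):
f(2) = 3 * 2^2 + 3 * 2 - 7
= 12 + 6 - 7
= 11
Net change = 119 - 11 = 108

108


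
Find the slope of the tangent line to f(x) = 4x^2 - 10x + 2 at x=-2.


The slope of the tangent line equals f'(x) at the point.
f(x) = 4x^2 - 10x + 2
f'(x) = 8x - 10
At x = -2:
f'(-2) = 8 * (-2) - 10
= -16 - 10
= -26

-26


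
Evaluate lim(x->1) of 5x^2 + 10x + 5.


Since polynomials are continuous, we use direct substitution.
lim(x->1) of 5x^2 + 10x + 5
= 5 * 1^2 + 10 * 1 + 5
= 5 + 10 + 5
= 20

20


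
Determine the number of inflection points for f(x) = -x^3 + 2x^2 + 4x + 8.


Inflection points occur where f''(x) = 0 and concavity changes.
f(x) = -x^3 + 2x^2 + 4x + 8
f'(x) = -3x^2 + 4x + 4
f''(x) = -6x + 4
Set f''(x) = 0:
-6x + 4 = 0
x = -4 / (-6) = 2/3
Since f''(x) is linear (degree 1), it changes sign at this point.
Therefore there is exactly 1 inflection point.

1


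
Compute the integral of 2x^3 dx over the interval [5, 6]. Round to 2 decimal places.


Find the antiderivative of 2x^3:
F(x) = 2/4 * x^4
Apply the Fundamental Theorem of Calculus:
F(6) - F(5)
= 2/4 * 6^4 - 2/4 * 5^4
= 2/4 * (1296 - 625)
= 2/4 * 671
= 671/2 = 335.50

335.50


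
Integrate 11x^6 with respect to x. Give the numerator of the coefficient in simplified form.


Apply the power rule for integration:
integral of ax^n dx = a/(n+1) * x^(n+1) + C
integral of 11x^6 dx
= 11/7 * x^7 + C
The coefficient in lowest terms is 11/7, and its numerator is 11

11


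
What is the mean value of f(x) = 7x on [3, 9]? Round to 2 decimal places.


Average value = 1/(b-a) * integral from a to b of f(x) dx
First compute the integral of 7x:
F(x) = (7/2)x^2
F(9) = 7/2 * 81 + 0 * 9 = 567/2
F(3) = 7/2 * 9 + 0 * 3 = 63/2
Integral = 567/2 - 63/2 = 252
Average = 252 / (9 - 3) = 252 / 6
= 42 = 42.00

42.00
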